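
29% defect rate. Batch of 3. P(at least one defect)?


P(all good) = (71/100)^3 = 357911/1000000
P(≥1 defect) = 642089/1000000

P = 642089/1000000 ≈ 64.21%


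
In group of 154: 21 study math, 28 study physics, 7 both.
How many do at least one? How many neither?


|A∪B| = 21+28-7 = 42
Neither = 154-42 = 112

At least one: 42; Neither: 112


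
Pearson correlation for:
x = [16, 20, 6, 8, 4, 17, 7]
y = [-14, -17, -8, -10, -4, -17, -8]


n=7, Σx=78, Σy=-78, Σxy=-1053, Σx²=1110, Σy²=1018
r = (7×(-1053) - 78×(-78))/√((7×1110 - 78²)(7×1018 - (-78)²))
= -1287/√(1686×1042) = -1287/√1756812 ≈ -1287/1325.4478 ≈ -0.9710

r ≈ -0.9710


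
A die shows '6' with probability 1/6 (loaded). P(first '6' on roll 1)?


Geometric: P(X=1) = (1-p)^(k-1)×p = (5/6)^0×1/6 = 1/6

P(X=1) = 1/6 ≈ 16.67%


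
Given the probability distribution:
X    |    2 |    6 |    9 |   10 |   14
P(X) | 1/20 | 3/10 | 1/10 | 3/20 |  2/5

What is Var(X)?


E[X] = 99/10
E[X²] = 225/2
Var(X) = E[X²] - (E[X])² = 225/2 - 9801/100 = 1449/100

Var(X) = 1449/100 ≈ 14.4900


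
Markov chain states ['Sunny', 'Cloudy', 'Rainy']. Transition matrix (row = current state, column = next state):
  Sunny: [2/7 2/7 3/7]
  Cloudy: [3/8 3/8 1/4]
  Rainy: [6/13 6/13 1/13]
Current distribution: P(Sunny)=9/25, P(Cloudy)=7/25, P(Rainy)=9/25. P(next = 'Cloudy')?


P(next=Cloudy) = Σᵢ P(now=i)×P(i→Cloudy)
= 9/25×2/7 + 7/25×3/8 + 9/25×6/13
= 18/175 + 21/200 + 54/325 = 6807/18200

P = 6807/18200 ≈ 0.3740


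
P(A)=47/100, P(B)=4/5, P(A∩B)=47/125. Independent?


P(A)×P(B) = 47/125
P(A∩B) = 47/125
Equal ✓ → Independent

Yes, independent


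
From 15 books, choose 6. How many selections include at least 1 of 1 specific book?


Complement: C(15,6) - C(14,6) = 5005 - 3003 = 2002

2002


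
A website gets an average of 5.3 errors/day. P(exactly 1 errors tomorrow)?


Poisson(λ=5.3): P(X=1) = e^(-λ)×λ^k/k!
= e^(-5.3) × 5.3^1 / 1!
≈ 0.004991593907 × 5.3 / 1 ≈ 0.026455

P(X=1) ≈ 0.026455 ≈ 2.65%


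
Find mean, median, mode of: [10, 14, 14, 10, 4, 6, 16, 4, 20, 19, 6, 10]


Sorted: [4, 4, 6, 6, 10, 10, 10, 14, 14, 16, 19, 20]
Mean = 133/12
Median = 10
Freq: {10: 3, 14: 2, 4: 2, 6: 2, 16: 1, 20: 1, 19: 1}
Mode: [10]

Mean=133/12, Median=10, Mode=10


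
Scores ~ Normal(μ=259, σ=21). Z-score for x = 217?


z = (x - μ)/σ = (217 - 259)/21 = -2.0

z = -2.0


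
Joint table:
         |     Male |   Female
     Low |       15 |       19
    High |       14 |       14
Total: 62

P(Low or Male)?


P(Low∨Male) = P(Low) + P(Male) - P(Low∧Male)
= (34 + 29 - 15)/62 = 48/62 = 24/31

P = 24/31 ≈ 77.42%


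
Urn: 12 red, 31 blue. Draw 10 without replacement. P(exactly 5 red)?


Hypergeometric: C(12,5)×C(31,5)/C(43,10)
= 792×169911/1917334783 = 19224216/273904969

P(X=5) = 19224216/273904969 ≈ 7.02%


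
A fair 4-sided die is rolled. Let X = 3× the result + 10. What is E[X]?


E[die] = (1+4)/2 = 5/2
E[X] = 3×5/2 + 10 = 35/2

E[X] = 35/2


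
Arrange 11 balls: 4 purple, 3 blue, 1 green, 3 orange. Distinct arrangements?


11!/(4!×3!×1!×3!) = 46200

46200


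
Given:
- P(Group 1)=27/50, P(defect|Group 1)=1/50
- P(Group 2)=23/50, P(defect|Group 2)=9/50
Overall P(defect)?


P(B) = Σ P(B|Aᵢ)×P(Aᵢ)
  1/50×27/50 = 27/2500
  9/50×23/50 = 207/2500
Sum = 117/1250

P(defect) = 117/1250 ≈ 9.36%


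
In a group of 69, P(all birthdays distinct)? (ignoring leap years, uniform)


P(all different) = Π(365-i)/365 for i=0..68
= (365/365)×(364/365)×...×(297/365)
= 0.001036

P ≈ 0.0010 ≈ 0.10%


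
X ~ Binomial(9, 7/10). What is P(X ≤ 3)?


P(X ≤ 3) = Σ P(X=i) for i=0..3
P(X=0) = 19683/1000000000
P(X=1) = 413343/1000000000
P(X=2) = 964467/250000000
P(X=3) = 5250987/250000000
Sum = 12647421/500000000

P(X ≤ 3) = 12647421/500000000 ≈ 2.53%


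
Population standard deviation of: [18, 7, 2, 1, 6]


Mean = 34/5
  (18-34/5)²=3136/25
  (7-34/5)²=1/25
  (2-34/5)²=576/25
  (1-34/5)²=841/25
  (6-34/5)²=16/25
Σ(x-μ)² = 914/5
σ² = (914/5)/5 = 914/25

σ = √(914/25) ≈ 6.0465


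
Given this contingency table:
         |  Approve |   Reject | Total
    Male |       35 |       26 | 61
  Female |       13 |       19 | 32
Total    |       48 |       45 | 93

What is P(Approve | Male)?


P(Approve | Male) = 35/(35+26) = 35/61

P(Approve|Male) = 35/61 ≈ 57.38%


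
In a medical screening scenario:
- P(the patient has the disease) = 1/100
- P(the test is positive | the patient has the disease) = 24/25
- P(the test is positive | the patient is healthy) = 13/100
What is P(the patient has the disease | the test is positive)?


Using Bayes' theorem:
P(A|B) = P(B|A)·P(A) / P(B)

P(the test is positive) = 24/25 × 1/100 + 13/100 × 99/100
= 6/625 + 1287/10000 = 1383/10000

P(the patient has the disease|the test is positive) = (6/625) / (1383/10000) = 32/461

P(the patient has the disease|the test is positive) = 32/461 ≈ 6.94%


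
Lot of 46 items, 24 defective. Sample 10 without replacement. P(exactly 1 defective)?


Hypergeometric: C(24,1)×C(22,9)/C(46,10)
= 24×497420/4076350421 = 57120/19504069

P(X=1) = 57120/19504069 ≈ 0.29%


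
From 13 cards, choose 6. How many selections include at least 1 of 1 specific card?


Complement: C(13,6) - C(12,6) = 1716 - 924 = 792

792


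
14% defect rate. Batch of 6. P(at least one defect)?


P(all good) = (43/50)^6 = 6321363049/15625000000
P(≥1 defect) = 9303636951/15625000000

P = 9303636951/15625000000 ≈ 59.54%


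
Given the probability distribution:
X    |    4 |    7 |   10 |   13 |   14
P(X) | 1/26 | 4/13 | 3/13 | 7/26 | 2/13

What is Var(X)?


E[X] = 267/26
E[X²] = 2975/26
Var(X) = E[X²] - (E[X])² = 2975/26 - 71289/676 = 6061/676

Var(X) = 6061/676 ≈ 8.9660


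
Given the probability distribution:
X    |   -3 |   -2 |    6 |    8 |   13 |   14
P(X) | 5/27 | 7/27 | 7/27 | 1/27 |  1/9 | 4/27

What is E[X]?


E[X] = Σ x·P(X=x)
= (-3)×(5/27) + (-2)×(7/27) + (6)×(7/27) + (8)×(1/27) + (13)×(1/9) + (14)×(4/27)
= 116/27

E[X] = 116/27


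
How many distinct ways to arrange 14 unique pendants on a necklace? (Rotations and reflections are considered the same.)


Free circular arrangements: rotations and reflections both identified.
(n-1)!/2 = 13!/2 = 6227020800/2 = 3113510400

3113510400


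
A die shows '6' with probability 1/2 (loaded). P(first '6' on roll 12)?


Geometric: P(X=12) = (1-p)^(k-1)×p = (1/2)^11×1/2 = 1/4096

P(X=12) = 1/4096 ≈ 0.02%


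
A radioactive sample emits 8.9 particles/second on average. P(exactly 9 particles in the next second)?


Poisson(λ=8.9): P(X=9) = e^(-λ)×λ^k/k!
= e^(-8.9) × 8.9^9 / 9!
≈ 0.0001363889265 × 350356403.707 / 362880 ≈ 0.131682

P(X=9) ≈ 0.131682 ≈ 13.17%


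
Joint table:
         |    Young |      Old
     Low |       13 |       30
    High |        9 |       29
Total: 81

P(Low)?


P(Low) = (13+30)/81 = 43/81

P(Low) = 43/81 ≈ 53.09%


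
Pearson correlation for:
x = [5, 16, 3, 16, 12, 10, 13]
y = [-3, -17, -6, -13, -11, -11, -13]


n=7, Σx=75, Σy=-74, Σxy=-924, Σx²=959, Σy²=914
r = (7×(-924) - 75×(-74))/√((7×959 - 75²)(7×914 - (-74)²))
= -918/√(1088×922) = -918/√1003136 ≈ -918/1001.5668 ≈ -0.9166

r ≈ -0.9166


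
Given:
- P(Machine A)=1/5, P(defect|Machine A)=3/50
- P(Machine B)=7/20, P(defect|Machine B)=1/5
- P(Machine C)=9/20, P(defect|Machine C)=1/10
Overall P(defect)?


P(B) = Σ P(B|Aᵢ)×P(Aᵢ)
  3/50×1/5 = 3/250
  1/5×7/20 = 7/100
  1/10×9/20 = 9/200
Sum = 127/1000

P(defect) = 127/1000 ≈ 12.70%


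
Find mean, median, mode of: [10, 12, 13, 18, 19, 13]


Sorted: [10, 12, 13, 13, 18, 19]
Mean = 85/6
Median = 13
Freq: {10: 1, 12: 1, 13: 2, 18: 1, 19: 1}
Mode: [13]

Mean=85/6, Median=13, Mode=13


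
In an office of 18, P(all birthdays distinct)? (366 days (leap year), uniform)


P(all different) = Π(366-i)/366 for i=0..17
= (366/366)×(365/366)×...×(349/366)
= 0.653862

P ≈ 0.6539 ≈ 65.39%


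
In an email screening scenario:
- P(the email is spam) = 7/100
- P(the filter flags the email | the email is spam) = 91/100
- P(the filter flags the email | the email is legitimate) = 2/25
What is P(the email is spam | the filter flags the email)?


Using Bayes' theorem:
P(A|B) = P(B|A)·P(A) / P(B)

P(the filter flags the email) = 91/100 × 7/100 + 2/25 × 93/100
= 637/10000 + 93/1250 = 1381/10000

P(the email is spam|the filter flags the email) = (637/10000) / (1381/10000) = 637/1381

P(the email is spam|the filter flags the email) = 637/1381 ≈ 46.13%


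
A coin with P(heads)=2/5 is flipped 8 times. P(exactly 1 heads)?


Binomial: P(X=1) = C(8,1)×p^1×(1-p)^7
= 8 × 2/5 × 2187/78125 = 34992/390625

P(X=1) = 34992/390625 ≈ 8.96%


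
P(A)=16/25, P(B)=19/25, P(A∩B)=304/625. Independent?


P(A)×P(B) = 304/625
P(A∩B) = 304/625
Equal ✓ → Independent

Yes, independent


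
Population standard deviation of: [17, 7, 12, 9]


Mean = 45/4
  (17-45/4)²=529/16
  (7-45/4)²=289/16
  (12-45/4)²=9/16
  (9-45/4)²=81/16
Σ(x-μ)² = 227/4
σ² = (227/4)/4 = 227/16

σ = √(227/16) ≈ 3.7666


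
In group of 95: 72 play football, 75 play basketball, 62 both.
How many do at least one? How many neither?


|A∪B| = 72+75-62 = 85
Neither = 95-85 = 10

At least one: 85; Neither: 10


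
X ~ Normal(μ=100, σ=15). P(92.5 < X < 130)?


z₁=(92.5-100)/15=-0.5, z₂=(130-100)/15=2.0
P = Φ(2.0) - Φ(-0.5) = 0.977250 - 0.308538 = 0.668712 ≈ 0.6687

P(92.5 < X < 130) ≈ 0.6687


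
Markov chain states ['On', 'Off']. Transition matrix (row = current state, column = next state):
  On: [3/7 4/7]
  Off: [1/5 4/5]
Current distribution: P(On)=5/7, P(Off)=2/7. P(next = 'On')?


P(next=On) = Σᵢ P(now=i)×P(i→On)
= 5/7×3/7 + 2/7×1/5
= 15/49 + 2/35 = 89/245

P = 89/245 ≈ 0.3633


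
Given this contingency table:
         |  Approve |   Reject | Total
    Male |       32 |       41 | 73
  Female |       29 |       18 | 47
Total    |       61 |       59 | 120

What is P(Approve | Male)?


P(Approve | Male) = 32/(32+41) = 32/73

P(Approve|Male) = 32/73 ≈ 43.84%


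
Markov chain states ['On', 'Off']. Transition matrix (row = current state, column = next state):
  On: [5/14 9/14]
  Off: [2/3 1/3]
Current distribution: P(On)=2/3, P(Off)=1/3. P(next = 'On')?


P(next=On) = Σᵢ P(now=i)×P(i→On)
= 2/3×5/14 + 1/3×2/3
= 5/21 + 2/9 = 29/63

P = 29/63 ≈ 0.4603


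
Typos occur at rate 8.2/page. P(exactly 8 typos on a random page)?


Poisson(λ=8.2): P(X=8) = e^(-λ)×λ^k/k!
= e^(-8.2) × 8.2^8 / 8!
≈ 0.00027465357 × 20441408.5865 / 40320 ≈ 0.139244

P(X=8) ≈ 0.139244 ≈ 13.92%


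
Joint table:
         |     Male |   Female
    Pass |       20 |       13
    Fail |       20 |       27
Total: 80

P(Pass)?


P(Pass) = (20+13)/80 = 33/80

P(Pass) = 33/80 ≈ 41.25%


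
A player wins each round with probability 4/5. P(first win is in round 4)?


Geometric: P(X=4) = (1-p)^(k-1)×p = (1/5)^3×4/5 = 4/625

P(X=4) = 4/625 ≈ 0.64%


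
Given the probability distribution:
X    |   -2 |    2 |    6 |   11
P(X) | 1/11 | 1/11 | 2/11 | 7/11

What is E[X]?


E[X] = Σ x·P(X=x)
= (-2)×(1/11) + (2)×(1/11) + (6)×(2/11) + (11)×(7/11)
= 89/11

E[X] = 89/11


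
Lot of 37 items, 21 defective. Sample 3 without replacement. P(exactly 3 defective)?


Hypergeometric: C(21,3)×C(16,0)/C(37,3)
= 1330×1/7770 = 19/111

P(X=3) = 19/111 ≈ 17.12%


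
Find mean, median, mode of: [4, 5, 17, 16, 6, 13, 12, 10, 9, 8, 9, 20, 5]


Sorted: [4, 5, 5, 6, 8, 9, 9, 10, 12, 13, 16, 17, 20]
Mean = 134/13
Median = 9
Freq: {4: 1, 5: 2, 17: 1, 16: 1, 6: 1, 13: 1, 12: 1, 10: 1, 9: 2, 8: 1, 20: 1}
Mode: [5, 9]

Mean=134/13, Median=9, Mode=[5, 9]


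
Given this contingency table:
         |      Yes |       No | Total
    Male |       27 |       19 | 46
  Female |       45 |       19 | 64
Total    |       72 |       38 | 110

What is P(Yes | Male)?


P(Yes | Male) = 27/(27+19) = 27/46

P(Yes|Male) = 27/46 ≈ 58.70%


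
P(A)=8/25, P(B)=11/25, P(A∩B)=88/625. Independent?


P(A)×P(B) = 88/625
P(A∩B) = 88/625
Equal ✓ → Independent

Yes, independent


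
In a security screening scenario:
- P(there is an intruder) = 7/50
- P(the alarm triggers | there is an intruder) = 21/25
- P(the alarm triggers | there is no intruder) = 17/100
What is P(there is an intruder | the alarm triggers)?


Using Bayes' theorem:
P(A|B) = P(B|A)·P(A) / P(B)

P(the alarm triggers) = 21/25 × 7/50 + 17/100 × 43/50
= 147/1250 + 731/5000 = 1319/5000

P(there is an intruder|the alarm triggers) = (147/1250) / (1319/5000) = 588/1319

P(there is an intruder|the alarm triggers) = 588/1319 ≈ 44.58%


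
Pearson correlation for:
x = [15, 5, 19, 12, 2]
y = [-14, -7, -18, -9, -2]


n=5, Σx=53, Σy=-50, Σxy=-699, Σx²=759, Σy²=654
r = (5×(-699) - 53×(-50))/√((5×759 - 53²)(5×654 - (-50)²))
= -845/√(986×770) = -845/√759220 ≈ -845/871.3323 ≈ -0.9698

r ≈ -0.9698


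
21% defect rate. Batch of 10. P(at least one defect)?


P(all good) = (79/100)^10 = 9468276082626847201/100000000000000000000
P(≥1 defect) = 90531723917373152799/100000000000000000000

P = 90531723917373152799/100000000000000000000 ≈ 90.53%


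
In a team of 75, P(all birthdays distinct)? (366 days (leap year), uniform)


P(all different) = Π(366-i)/366 for i=0..74
= (366/366)×(365/366)×...×(292/366)
= 0.000287

P ≈ 0.0003 ≈ 0.03%


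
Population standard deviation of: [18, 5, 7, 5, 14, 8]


Mean = 57/6 = 19/2
  (18-19/2)²=289/4
  (5-19/2)²=81/4
  (7-19/2)²=25/4
  (5-19/2)²=81/4
  (14-19/2)²=81/4
  (8-19/2)²=9/4
Σ(x-μ)² = 283/2
σ² = (283/2)/6 = 283/12

σ = √(283/12) ≈ 4.8563


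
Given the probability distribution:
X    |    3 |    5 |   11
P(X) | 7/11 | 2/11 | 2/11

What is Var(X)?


E[X] = 53/11
E[X²] = 355/11
Var(X) = E[X²] - (E[X])² = 355/11 - 2809/121 = 1096/121

Var(X) = 1096/121 ≈ 9.0579


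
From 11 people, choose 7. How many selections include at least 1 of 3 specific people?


Complement: C(11,7) - C(8,7) = 330 - 8 = 322

322


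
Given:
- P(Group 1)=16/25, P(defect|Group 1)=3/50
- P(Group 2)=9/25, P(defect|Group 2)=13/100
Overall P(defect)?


P(B) = Σ P(B|Aᵢ)×P(Aᵢ)
  3/50×16/25 = 24/625
  13/100×9/25 = 117/2500
Sum = 213/2500

P(defect) = 213/2500 ≈ 8.52%


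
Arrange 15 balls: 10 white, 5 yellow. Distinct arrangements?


15!/(10!×5!) = 3003

3003


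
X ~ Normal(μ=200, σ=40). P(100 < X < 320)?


z₁=(100-200)/40=-2.5, z₂=(320-200)/40=3.0
P = Φ(3.0) - Φ(-2.5) = 0.998650 - 0.006210 = 0.992440 ≈ 0.9924

P(100 < X < 320) ≈ 0.9924


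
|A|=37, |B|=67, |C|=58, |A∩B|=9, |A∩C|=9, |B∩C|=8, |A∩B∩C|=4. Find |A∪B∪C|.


|A∪B∪C| = 37+67+58-9-9-8+4 = 140

|A∪B∪C| = 140


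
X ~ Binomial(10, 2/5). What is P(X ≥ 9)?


P(X ≥ 9) = Σ P(X=i) for i=9..10
P(X=9) = 3072/1953125
P(X=10) = 1024/9765625
Sum = 16384/9765625

P(X ≥ 9) = 16384/9765625 ≈ 0.17%


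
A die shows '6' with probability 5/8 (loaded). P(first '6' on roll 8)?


Geometric: P(X=8) = (1-p)^(k-1)×p = (3/8)^7×5/8 = 10935/16777216

P(X=8) = 10935/16777216 ≈ 0.07%


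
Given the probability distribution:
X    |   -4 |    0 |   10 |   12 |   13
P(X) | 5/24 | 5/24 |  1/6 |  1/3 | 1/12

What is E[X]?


E[X] = Σ x·P(X=x)
= (-4)×(5/24) + (0)×(5/24) + (10)×(1/6) + (12)×(1/3) + (13)×(1/12)
= 71/12

E[X] = 71/12


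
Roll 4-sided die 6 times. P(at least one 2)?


P(no 2)^6 = (3/4)^6 = 729/4096
P(≥1) = 1 - 729/4096 = 3367/4096

P = 3367/4096 ≈ 82.20%


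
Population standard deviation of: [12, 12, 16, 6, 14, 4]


Mean = 64/6 = 32/3
  (12-32/3)²=16/9
  (12-32/3)²=16/9
  (16-32/3)²=256/9
  (6-32/3)²=196/9
  (14-32/3)²=100/9
  (4-32/3)²=400/9
Σ(x-μ)² = 328/3
σ² = (328/3)/6 = 164/9

σ = √(164/9) ≈ 4.2687


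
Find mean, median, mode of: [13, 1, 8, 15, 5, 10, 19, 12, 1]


Sorted: [1, 1, 5, 8, 10, 12, 13, 15, 19]
Mean = 84/9 = 28/3
Median = 10
Freq: {13: 1, 1: 2, 8: 1, 15: 1, 5: 1, 10: 1, 19: 1, 12: 1}
Mode: [1]

Mean=28/3, Median=10, Mode=1


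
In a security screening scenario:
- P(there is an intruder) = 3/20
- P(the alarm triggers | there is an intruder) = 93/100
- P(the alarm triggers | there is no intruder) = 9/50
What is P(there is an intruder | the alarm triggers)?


Using Bayes' theorem:
P(A|B) = P(B|A)·P(A) / P(B)

P(the alarm triggers) = 93/100 × 3/20 + 9/50 × 17/20
= 279/2000 + 153/1000 = 117/400

P(there is an intruder|the alarm triggers) = (279/2000) / (117/400) = 31/65

P(there is an intruder|the alarm triggers) = 31/65 ≈ 47.69%


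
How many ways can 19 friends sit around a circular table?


Circular arrangements of 19 distinct objects: fix one position to break rotational symmetry.
(n-1)! = 18! = 6402373705728000

6402373705728000


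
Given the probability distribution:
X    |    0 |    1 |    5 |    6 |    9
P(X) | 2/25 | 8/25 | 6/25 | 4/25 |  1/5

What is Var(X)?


E[X] = 107/25
E[X²] = 707/25
Var(X) = E[X²] - (E[X])² = 707/25 - 11449/625 = 6226/625

Var(X) = 6226/625 ≈ 9.9616


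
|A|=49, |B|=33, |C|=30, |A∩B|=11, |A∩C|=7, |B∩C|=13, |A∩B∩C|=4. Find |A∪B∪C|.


|A∪B∪C| = 49+33+30-11-7-13+4 = 85

|A∪B∪C| = 85


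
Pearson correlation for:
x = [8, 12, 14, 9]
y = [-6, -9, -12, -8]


n=4, Σx=43, Σy=-35, Σxy=-396, Σx²=485, Σy²=325
r = (4×(-396) - 43×(-35))/√((4×485 - 43²)(4×325 - (-35)²))
= -79/√(91×75) = -79/√6825 ≈ -79/82.6136 ≈ -0.9563

r ≈ -0.9563


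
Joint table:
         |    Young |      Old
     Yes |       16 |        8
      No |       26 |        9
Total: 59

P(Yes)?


P(Yes) = (16+8)/59 = 24/59

P(Yes) = 24/59 ≈ 40.68%


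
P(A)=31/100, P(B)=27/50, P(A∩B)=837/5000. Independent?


P(A)×P(B) = 837/5000
P(A∩B) = 837/5000
Equal ✓ → Independent

Yes, independent


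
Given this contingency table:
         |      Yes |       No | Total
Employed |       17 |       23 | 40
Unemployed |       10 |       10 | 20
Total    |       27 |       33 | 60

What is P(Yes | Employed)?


P(Yes | Employed) = 17/(17+23) = 17/40

P(Yes|Employed) = 17/40 ≈ 42.50%


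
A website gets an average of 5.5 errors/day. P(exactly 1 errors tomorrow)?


Poisson(λ=5.5): P(X=1) = e^(-λ)×λ^k/k!
= e^(-5.5) × 5.5^1 / 1!
≈ 0.004086771438 × 5.5 / 1 ≈ 0.022477

P(X=1) ≈ 0.022477 ≈ 2.25%


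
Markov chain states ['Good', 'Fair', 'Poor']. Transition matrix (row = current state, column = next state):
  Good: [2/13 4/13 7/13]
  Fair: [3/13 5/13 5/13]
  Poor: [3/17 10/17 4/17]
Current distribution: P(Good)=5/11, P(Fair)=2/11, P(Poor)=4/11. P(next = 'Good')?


P(next=Good) = Σᵢ P(now=i)×P(i→Good)
= 5/11×2/13 + 2/11×3/13 + 4/11×3/17
= 10/143 + 6/143 + 12/187 = 428/2431

P = 428/2431 ≈ 0.1761


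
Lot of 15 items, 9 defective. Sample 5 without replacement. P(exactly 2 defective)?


Hypergeometric: C(9,2)×C(6,3)/C(15,5)
= 36×20/3003 = 240/1001

P(X=2) = 240/1001 ≈ 23.98%


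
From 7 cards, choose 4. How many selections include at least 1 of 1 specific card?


Complement: C(7,4) - C(6,4) = 35 - 15 = 20

20


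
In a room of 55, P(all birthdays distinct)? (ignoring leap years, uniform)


P(all different) = Π(365-i)/365 for i=0..54
= (365/365)×(364/365)×...×(311/365)
= 0.013738

P ≈ 0.0137 ≈ 1.37%


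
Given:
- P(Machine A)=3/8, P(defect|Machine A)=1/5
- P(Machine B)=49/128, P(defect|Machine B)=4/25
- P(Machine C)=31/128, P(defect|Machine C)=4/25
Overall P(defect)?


P(B) = Σ P(B|Aᵢ)×P(Aᵢ)
  1/5×3/8 = 3/40
  4/25×49/128 = 49/800
  4/25×31/128 = 31/800
Sum = 7/40

P(defect) = 7/40 ≈ 17.50%


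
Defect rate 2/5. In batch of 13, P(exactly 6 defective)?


Binomial: P(X=6) = C(13,6)×p^6×(1-p)^7
= 1716 × 64/15625 × 2187/78125 = 240185088/1220703125

P(X=6) = 240185088/1220703125 ≈ 19.68%


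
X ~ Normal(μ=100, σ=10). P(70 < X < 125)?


z₁=(70-100)/10=-3.0, z₂=(125-100)/10=2.5
P = Φ(2.5) - Φ(-3.0) = 0.993790 - 0.001350 = 0.992440 ≈ 0.9924

P(70 < X < 125) ≈ 0.9924


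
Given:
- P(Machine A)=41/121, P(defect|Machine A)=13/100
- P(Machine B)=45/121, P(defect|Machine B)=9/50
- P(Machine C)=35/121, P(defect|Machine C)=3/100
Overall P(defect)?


P(B) = Σ P(B|Aᵢ)×P(Aᵢ)
  13/100×41/121 = 533/12100
  9/50×45/121 = 81/1210
  3/100×35/121 = 21/2420
Sum = 362/3025

P(defect) = 362/3025 ≈ 11.97%


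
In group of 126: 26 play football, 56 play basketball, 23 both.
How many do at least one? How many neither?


|A∪B| = 26+56-23 = 59
Neither = 126-59 = 67

At least one: 59; Neither: 67


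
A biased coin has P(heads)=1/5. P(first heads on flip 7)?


Geometric: P(X=7) = (1-p)^(k-1)×p = (4/5)^6×1/5 = 4096/78125

P(X=7) = 4096/78125 ≈ 5.24%


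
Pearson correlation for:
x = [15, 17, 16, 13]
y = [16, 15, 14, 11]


n=4, Σx=61, Σy=56, Σxy=862, Σx²=939, Σy²=798
r = (4×862 - 61×56)/√((4×939 - 61²)(4×798 - 56²))
= 32/√(35×56) = 32/√1960 ≈ 32/44.2719 ≈ 0.7228

r ≈ 0.7228


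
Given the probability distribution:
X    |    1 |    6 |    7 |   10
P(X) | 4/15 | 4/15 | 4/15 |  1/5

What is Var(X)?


E[X] = 86/15
E[X²] = 644/15
Var(X) = E[X²] - (E[X])² = 644/15 - 7396/225 = 2264/225

Var(X) = 2264/225 ≈ 10.0622


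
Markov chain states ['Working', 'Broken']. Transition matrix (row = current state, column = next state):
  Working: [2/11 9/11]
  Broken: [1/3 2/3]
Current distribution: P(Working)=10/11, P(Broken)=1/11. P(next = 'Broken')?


P(next=Broken) = Σᵢ P(now=i)×P(i→Broken)
= 10/11×9/11 + 1/11×2/3
= 90/121 + 2/33 = 292/363

P = 292/363 ≈ 0.8044


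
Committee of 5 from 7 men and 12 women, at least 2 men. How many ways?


Count by #men:
  2M,3W: C(7,2)×C(12,3)=4620
  3M,2W: C(7,3)×C(12,2)=2310
  4M,1W: C(7,4)×C(12,1)=420
  5M,0W: C(7,5)×C(12,0)=21
Total = 7371

7371


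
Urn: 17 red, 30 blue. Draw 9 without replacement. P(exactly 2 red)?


Hypergeometric: C(17,2)×C(30,7)/C(47,9)
= 136×2035800/1362649145 = 4259520/20963833

P(X=2) = 4259520/20963833 ≈ 20.32%


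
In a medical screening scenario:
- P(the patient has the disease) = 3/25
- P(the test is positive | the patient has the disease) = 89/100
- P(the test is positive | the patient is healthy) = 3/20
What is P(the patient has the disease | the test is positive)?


Using Bayes' theorem:
P(A|B) = P(B|A)·P(A) / P(B)

P(the test is positive) = 89/100 × 3/25 + 3/20 × 22/25
= 267/2500 + 33/250 = 597/2500

P(the patient has the disease|the test is positive) = (267/2500) / (597/2500) = 89/199

P(the patient has the disease|the test is positive) = 89/199 ≈ 44.72%


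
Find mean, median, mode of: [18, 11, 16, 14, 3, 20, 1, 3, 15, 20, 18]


Sorted: [1, 3, 3, 11, 14, 15, 16, 18, 18, 20, 20]
Mean = 139/11
Median = 15
Freq: {18: 2, 11: 1, 16: 1, 14: 1, 3: 2, 20: 2, 1: 1, 15: 1}
Mode: [3, 18, 20]

Mean=139/11, Median=15, Mode=[3, 18, 20]


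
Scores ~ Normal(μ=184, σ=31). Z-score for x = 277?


z = (x - μ)/σ = (277 - 184)/31 = 3.0

z = 3.0


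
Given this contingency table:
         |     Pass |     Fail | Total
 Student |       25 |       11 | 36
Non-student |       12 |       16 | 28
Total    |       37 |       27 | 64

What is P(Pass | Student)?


P(Pass | Student) = 25/(25+11) = 25/36

P(Pass|Student) = 25/36 ≈ 69.44%


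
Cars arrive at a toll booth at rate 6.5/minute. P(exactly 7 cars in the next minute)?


Poisson(λ=6.5): P(X=7) = e^(-λ)×λ^k/k!
= e^(-6.5) × 6.5^7 / 7!
≈ 0.001503439193 × 490222.789062 / 5040 ≈ 0.146234

P(X=7) ≈ 0.146234 ≈ 14.62%


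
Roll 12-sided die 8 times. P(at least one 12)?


P(no 12)^8 = (11/12)^8 = 214358881/429981696
P(≥1) = 1 - 214358881/429981696 = 215622815/429981696

P = 215622815/429981696 ≈ 50.15%


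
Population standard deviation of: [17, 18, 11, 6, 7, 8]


Mean = 67/6
  (17-67/6)²=1225/36
  (18-67/6)²=1681/36
  (11-67/6)²=1/36
  (6-67/6)²=961/36
  (7-67/6)²=625/36
  (8-67/6)²=361/36
Σ(x-μ)² = 809/6
σ² = (809/6)/6 = 809/36

σ = √(809/36) ≈ 4.7405


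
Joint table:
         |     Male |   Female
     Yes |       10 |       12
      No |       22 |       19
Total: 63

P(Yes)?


P(Yes) = (10+12)/63 = 22/63

P(Yes) = 22/63 ≈ 34.92%


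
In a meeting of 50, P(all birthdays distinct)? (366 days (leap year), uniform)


P(all different) = Π(366-i)/366 for i=0..49
= (366/366)×(365/366)×...×(317/366)
= 0.029927

P ≈ 0.0299 ≈ 2.99%


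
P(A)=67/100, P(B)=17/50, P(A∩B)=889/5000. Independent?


P(A)×P(B) = 1139/5000
P(A∩B) = 889/5000
Not equal → NOT independent

No, not independent


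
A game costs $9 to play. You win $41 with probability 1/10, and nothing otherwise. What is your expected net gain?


E[gain] = (41-9)×1/10 + (-9)×9/10
= 16/5 - 81/10 = -49/10

Expected net gain = $-49/10 ≈ $-4.90


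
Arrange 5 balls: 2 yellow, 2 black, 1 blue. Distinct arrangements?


5!/(2!×2!×1!) = 30

30


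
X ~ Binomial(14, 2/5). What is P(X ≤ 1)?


P(X ≤ 1) = Σ P(X=i) for i=0..1
P(X=0) = 4782969/6103515625
P(X=1) = 44641044/6103515625
Sum = 49424013/6103515625

P(X ≤ 1) = 49424013/6103515625 ≈ 0.81%


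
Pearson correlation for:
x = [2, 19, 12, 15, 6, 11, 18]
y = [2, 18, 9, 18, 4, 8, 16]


n=7, Σx=83, Σy=75, Σxy=1124, Σx²=1215, Σy²=1069
r = (7×1124 - 83×75)/√((7×1215 - 83²)(7×1069 - 75²))
= 1643/√(1616×1858) = 1643/√3002528 ≈ 1643/1732.7804 ≈ 0.9482

r ≈ 0.9482


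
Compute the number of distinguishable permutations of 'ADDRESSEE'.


Letters: 9, freq: {'A': 1, 'D': 2, 'R': 1, 'E': 3, 'S': 2}
9!/(1!×2!×1!×3!×2!) = 362880/24 = 15120

15120


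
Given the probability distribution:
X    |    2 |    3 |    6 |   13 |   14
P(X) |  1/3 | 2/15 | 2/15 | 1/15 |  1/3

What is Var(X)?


E[X] = 37/5
E[X²] = 1259/15
Var(X) = E[X²] - (E[X])² = 1259/15 - 1369/25 = 2188/75

Var(X) = 2188/75 ≈ 29.1733


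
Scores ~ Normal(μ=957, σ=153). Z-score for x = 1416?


z = (x - μ)/σ = (1416 - 957)/153 = 3.0

z = 3.0


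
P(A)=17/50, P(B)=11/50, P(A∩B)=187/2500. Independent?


P(A)×P(B) = 187/2500
P(A∩B) = 187/2500
Equal ✓ → Independent

Yes, independent


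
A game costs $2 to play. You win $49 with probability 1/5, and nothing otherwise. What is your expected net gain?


E[gain] = (49-2)×1/5 + (-2)×4/5
= 47/5 - 8/5 = 39/5

Expected net gain = $39/5 ≈ $7.80


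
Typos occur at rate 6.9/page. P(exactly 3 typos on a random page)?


Poisson(λ=6.9): P(X=3) = e^(-λ)×λ^k/k!
= e^(-6.9) × 6.9^3 / 3!
≈ 0.001007785429 × 328.509 / 6 ≈ 0.055178

P(X=3) ≈ 0.055178 ≈ 5.52%


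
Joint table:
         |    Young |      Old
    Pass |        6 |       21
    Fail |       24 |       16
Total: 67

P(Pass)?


P(Pass) = (6+21)/67 = 27/67

P(Pass) = 27/67 ≈ 40.30%


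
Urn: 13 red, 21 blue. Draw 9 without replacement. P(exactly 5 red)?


Hypergeometric: C(13,5)×C(21,4)/C(34,9)
= 1287×5985/52451256 = 17955/122264

P(X=5) = 17955/122264 ≈ 14.69%


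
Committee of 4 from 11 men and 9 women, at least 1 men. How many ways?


Count by #men:
  1M,3W: C(11,1)×C(9,3)=924
  2M,2W: C(11,2)×C(9,2)=1980
  3M,1W: C(11,3)×C(9,1)=1485
  4M,0W: C(11,4)×C(9,0)=330
Total = 4719

4719


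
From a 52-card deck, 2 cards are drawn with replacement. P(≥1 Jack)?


P(not a Jack) = 48/52 = 12/13
P(none in 2 draws) = (12/13)^2 = 144/169
P(≥1 Jack) = 1 - 144/169 = 25/169

P = 25/169 ≈ 14.79%


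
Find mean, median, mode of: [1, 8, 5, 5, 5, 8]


Sorted: [1, 5, 5, 5, 8, 8]
Mean = 32/6 = 16/3
Median = 5
Freq: {1: 1, 8: 2, 5: 3}
Mode: [5]

Mean=16/3, Median=5, Mode=5


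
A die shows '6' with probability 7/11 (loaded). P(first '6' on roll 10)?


Geometric: P(X=10) = (1-p)^(k-1)×p = (4/11)^9×7/11 = 1835008/25937424601

P(X=10) = 1835008/25937424601 ≈ 0.01%


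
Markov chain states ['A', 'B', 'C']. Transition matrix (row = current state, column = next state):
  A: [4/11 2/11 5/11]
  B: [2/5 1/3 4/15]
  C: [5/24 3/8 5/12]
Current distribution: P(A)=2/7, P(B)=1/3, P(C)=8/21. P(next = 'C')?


P(next=C) = Σᵢ P(now=i)×P(i→C)
= 2/7×5/11 + 1/3×4/15 + 8/21×5/12
= 10/77 + 4/45 + 10/63 = 436/1155

P = 436/1155 ≈ 0.3775


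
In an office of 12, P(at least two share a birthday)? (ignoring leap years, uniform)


P(all different) = Π(365-i)/365 for i=0..11
= 0.832975
P(match) = 1 - 0.832975 = 0.167025

P ≈ 0.1670 ≈ 16.70%


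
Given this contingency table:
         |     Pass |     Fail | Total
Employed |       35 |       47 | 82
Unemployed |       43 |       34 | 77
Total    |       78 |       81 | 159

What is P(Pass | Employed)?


P(Pass | Employed) = 35/(35+47) = 35/82

P(Pass|Employed) = 35/82 ≈ 42.68%


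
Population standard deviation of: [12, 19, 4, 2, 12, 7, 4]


Mean = 60/7
  (12-60/7)²=576/49
  (19-60/7)²=5329/49
  (4-60/7)²=1024/49
  (2-60/7)²=2116/49
  (12-60/7)²=576/49
  (7-60/7)²=121/49
  (4-60/7)²=1024/49
Σ(x-μ)² = 1538/7
σ² = (1538/7)/7 = 1538/49

σ = √(1538/49) ≈ 5.6025


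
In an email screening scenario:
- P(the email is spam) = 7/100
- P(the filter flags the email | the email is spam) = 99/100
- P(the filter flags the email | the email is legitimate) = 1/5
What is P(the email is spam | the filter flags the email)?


Using Bayes' theorem:
P(A|B) = P(B|A)·P(A) / P(B)

P(the filter flags the email) = 99/100 × 7/100 + 1/5 × 93/100
= 693/10000 + 93/500 = 2553/10000

P(the email is spam|the filter flags the email) = (693/10000) / (2553/10000) = 231/851

P(the email is spam|the filter flags the email) = 231/851 ≈ 27.14%


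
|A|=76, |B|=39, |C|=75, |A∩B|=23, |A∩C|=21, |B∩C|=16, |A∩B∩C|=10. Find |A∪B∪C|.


|A∪B∪C| = 76+39+75-23-21-16+10 = 140

|A∪B∪C| = 140


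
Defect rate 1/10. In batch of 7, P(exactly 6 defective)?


Binomial: P(X=6) = C(7,6)×p^6×(1-p)^1
= 7 × 1/1000000 × 9/10 = 63/10000000

P(X=6) = 63/10000000 ≈ 0.00%


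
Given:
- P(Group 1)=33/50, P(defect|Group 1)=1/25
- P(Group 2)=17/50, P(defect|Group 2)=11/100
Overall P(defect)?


P(B) = Σ P(B|Aᵢ)×P(Aᵢ)
  1/25×33/50 = 33/1250
  11/100×17/50 = 187/5000
Sum = 319/5000

P(defect) = 319/5000 ≈ 6.38%


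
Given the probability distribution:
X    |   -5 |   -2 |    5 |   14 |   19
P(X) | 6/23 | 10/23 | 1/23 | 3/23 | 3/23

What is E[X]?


E[X] = Σ x·P(X=x)
= (-5)×(6/23) + (-2)×(10/23) + (5)×(1/23) + (14)×(3/23) + (19)×(3/23)
= 54/23

E[X] = 54/23


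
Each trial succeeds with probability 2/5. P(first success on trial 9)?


Geometric: P(X=9) = (1-p)^(k-1)×p = (3/5)^8×2/5 = 13122/1953125

P(X=9) = 13122/1953125 ≈ 0.67%


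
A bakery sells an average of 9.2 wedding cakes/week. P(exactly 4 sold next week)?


Poisson(λ=9.2): P(X=4) = e^(-λ)×λ^k/k!
= e^(-9.2) × 9.2^4 / 4!
≈ 0.0001010394018 × 7163.9296 / 24 ≈ 0.030160

P(X=4) ≈ 0.030160 ≈ 3.02%


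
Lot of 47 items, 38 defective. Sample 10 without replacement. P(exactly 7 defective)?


Hypergeometric: C(38,7)×C(9,3)/C(47,10)
= 12620256×84/5178066751 = 5072256/24775439

P(X=7) = 5072256/24775439 ≈ 20.47%


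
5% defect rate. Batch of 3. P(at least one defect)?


P(all good) = (19/20)^3 = 6859/8000
P(≥1 defect) = 1141/8000

P = 1141/8000 ≈ 14.26%


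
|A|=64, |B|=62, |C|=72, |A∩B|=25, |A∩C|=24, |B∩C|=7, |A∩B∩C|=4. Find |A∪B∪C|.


|A∪B∪C| = 64+62+72-25-24-7+4 = 146

|A∪B∪C| = 146


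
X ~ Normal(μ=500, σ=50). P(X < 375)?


z = (375-500)/50 = -2.5
P(Z < -2.5) = 0.0062

P(X < 375) ≈ 0.0062


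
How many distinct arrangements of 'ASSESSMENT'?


Letters: 10, freq: {'A': 1, 'S': 4, 'E': 2, 'M': 1, 'N': 1, 'T': 1}
10!/(1!×4!×2!×1!×1!×1!) = 3628800/48 = 75600

75600


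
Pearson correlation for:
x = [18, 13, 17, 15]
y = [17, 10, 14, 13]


n=4, Σx=63, Σy=54, Σxy=869, Σx²=1007, Σy²=754
r = (4×869 - 63×54)/√((4×1007 - 63²)(4×754 - 54²))
= 74/√(59×100) = 74/√5900 ≈ 74/76.8115 ≈ 0.9634

r ≈ 0.9634


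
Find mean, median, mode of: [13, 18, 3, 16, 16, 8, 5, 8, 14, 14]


Sorted: [3, 5, 8, 8, 13, 14, 14, 16, 16, 18]
Mean = 115/10 = 23/2
Median = 27/2
Freq: {13: 1, 18: 1, 3: 1, 16: 2, 8: 2, 5: 1, 14: 2}
Mode: [8, 14, 16]

Mean=23/2, Median=27/2, Mode=[8, 14, 16]


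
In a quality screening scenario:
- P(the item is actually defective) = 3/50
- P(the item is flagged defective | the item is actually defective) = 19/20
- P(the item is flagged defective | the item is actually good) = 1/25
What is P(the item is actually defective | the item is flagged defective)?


Using Bayes' theorem:
P(A|B) = P(B|A)·P(A) / P(B)

P(the item is flagged defective) = 19/20 × 3/50 + 1/25 × 47/50
= 57/1000 + 47/1250 = 473/5000

P(the item is actually defective|the item is flagged defective) = (57/1000) / (473/5000) = 285/473

P(the item is actually defective|the item is flagged defective) = 285/473 ≈ 60.25%


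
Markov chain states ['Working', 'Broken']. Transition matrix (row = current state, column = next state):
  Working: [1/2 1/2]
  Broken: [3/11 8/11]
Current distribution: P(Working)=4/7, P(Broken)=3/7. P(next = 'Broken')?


P(next=Broken) = Σᵢ P(now=i)×P(i→Broken)
= 4/7×1/2 + 3/7×8/11
= 2/7 + 24/77 = 46/77

P = 46/77 ≈ 0.5974


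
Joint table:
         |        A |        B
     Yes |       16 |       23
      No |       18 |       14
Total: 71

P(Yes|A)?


P(Yes|A) = 16/(16+18) = 16/34 = 8/17

P = 8/17 ≈ 47.06%


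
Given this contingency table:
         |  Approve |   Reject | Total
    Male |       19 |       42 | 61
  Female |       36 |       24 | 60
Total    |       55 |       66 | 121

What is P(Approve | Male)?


P(Approve | Male) = 19/(19+42) = 19/61

P(Approve|Male) = 19/61 ≈ 31.15%


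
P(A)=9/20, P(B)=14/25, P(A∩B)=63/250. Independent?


P(A)×P(B) = 63/250
P(A∩B) = 63/250
Equal ✓ → Independent

Yes, independent


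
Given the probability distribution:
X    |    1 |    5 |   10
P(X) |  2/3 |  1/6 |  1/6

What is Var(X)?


E[X] = 19/6
E[X²] = 43/2
Var(X) = E[X²] - (E[X])² = 43/2 - 361/36 = 413/36

Var(X) = 413/36 ≈ 11.4722


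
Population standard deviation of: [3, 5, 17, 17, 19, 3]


Mean = 64/6 = 32/3
  (3-32/3)²=529/9
  (5-32/3)²=289/9
  (17-32/3)²=361/9
  (17-32/3)²=361/9
  (19-32/3)²=625/9
  (3-32/3)²=529/9
Σ(x-μ)² = 898/3
σ² = (898/3)/6 = 449/9

σ = √(449/9) ≈ 7.0632


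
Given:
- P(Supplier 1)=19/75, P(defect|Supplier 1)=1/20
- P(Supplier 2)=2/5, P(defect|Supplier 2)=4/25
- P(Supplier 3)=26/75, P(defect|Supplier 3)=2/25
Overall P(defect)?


P(B) = Σ P(B|Aᵢ)×P(Aᵢ)
  1/20×19/75 = 19/1500
  4/25×2/5 = 8/125
  2/25×26/75 = 52/1875
Sum = 261/2500

P(defect) = 261/2500 ≈ 10.44%


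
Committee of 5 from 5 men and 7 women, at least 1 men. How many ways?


Count by #men:
  1M,4W: C(5,1)×C(7,4)=175
  2M,3W: C(5,2)×C(7,3)=350
  3M,2W: C(5,3)×C(7,2)=210
  4M,1W: C(5,4)×C(7,1)=35
  5M,0W: C(5,5)×C(7,0)=1
Total = 771

771


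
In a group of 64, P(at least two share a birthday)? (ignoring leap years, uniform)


P(all different) = Π(365-i)/365 for i=0..63
= 0.002810
P(match) = 1 - 0.002810 = 0.997190

P ≈ 0.9972 ≈ 99.72%


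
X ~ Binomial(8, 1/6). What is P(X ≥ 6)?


P(X ≥ 6) = Σ P(X=i) for i=6..8
P(X=6) = 175/419904
P(X=7) = 5/209952
P(X=8) = 1/1679616
Sum = 247/559872

P(X ≥ 6) = 247/559872 ≈ 0.04%


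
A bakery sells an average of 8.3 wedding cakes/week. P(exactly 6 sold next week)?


Poisson(λ=8.3): P(X=6) = e^(-λ)×λ^k/k!
= e^(-8.3) × 8.3^6 / 6!
≈ 0.0002485168271 × 326940.373369 / 720 ≈ 0.112847

P(X=6) ≈ 0.112847 ≈ 11.28%


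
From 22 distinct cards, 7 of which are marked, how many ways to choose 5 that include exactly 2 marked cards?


Choose 2 of the 7 marked cards and 3 of the other 15 cards:
C(7,2)×C(15,3) = 21×455 = 9555

9555


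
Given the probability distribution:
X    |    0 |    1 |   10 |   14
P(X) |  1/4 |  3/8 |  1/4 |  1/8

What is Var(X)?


E[X] = 37/8
E[X²] = 399/8
Var(X) = E[X²] - (E[X])² = 399/8 - 1369/64 = 1823/64

Var(X) = 1823/64 ≈ 28.4844


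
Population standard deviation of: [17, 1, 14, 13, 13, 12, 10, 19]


Mean = 99/8
  (17-99/8)²=1369/64
  (1-99/8)²=8281/64
  (14-99/8)²=169/64
  (13-99/8)²=25/64
  (13-99/8)²=25/64
  (12-99/8)²=9/64
  (10-99/8)²=361/64
  (19-99/8)²=2809/64
Σ(x-μ)² = 1631/8
σ² = (1631/8)/8 = 1631/64

σ = √(1631/64) ≈ 5.0482


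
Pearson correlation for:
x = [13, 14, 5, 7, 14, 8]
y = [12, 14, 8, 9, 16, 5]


n=6, Σx=61, Σy=64, Σxy=719, Σx²=699, Σy²=766
r = (6×719 - 61×64)/√((6×699 - 61²)(6×766 - 64²))
= 410/√(473×500) = 410/√236500 ≈ 410/486.3127 ≈ 0.8431

r ≈ 0.8431


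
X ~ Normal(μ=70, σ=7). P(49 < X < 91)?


z₁=(49-70)/7=-3.0, z₂=(91-70)/7=3.0
P = Φ(3.0) - Φ(-3.0) = 0.998650 - 0.001350 = 0.997300 ≈ 0.9973

P(49 < X < 91) ≈ 0.9973


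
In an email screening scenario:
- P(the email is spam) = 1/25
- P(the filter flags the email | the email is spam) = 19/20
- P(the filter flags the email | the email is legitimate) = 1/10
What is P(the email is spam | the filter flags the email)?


Using Bayes' theorem:
P(A|B) = P(B|A)·P(A) / P(B)

P(the filter flags the email) = 19/20 × 1/25 + 1/10 × 24/25
= 19/500 + 12/125 = 67/500

P(the email is spam|the filter flags the email) = (19/500) / (67/500) = 19/67

P(the email is spam|the filter flags the email) = 19/67 ≈ 28.36%


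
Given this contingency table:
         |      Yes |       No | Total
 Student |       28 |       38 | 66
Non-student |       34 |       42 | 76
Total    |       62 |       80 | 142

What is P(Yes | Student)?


P(Yes | Student) = 28/(28+38) = 28/66 = 14/33

P(Yes|Student) = 14/33 ≈ 42.42%


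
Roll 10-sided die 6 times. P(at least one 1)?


P(no 1)^6 = (9/10)^6 = 531441/1000000
P(≥1) = 1 - 531441/1000000 = 468559/1000000

P = 468559/1000000 ≈ 46.86%


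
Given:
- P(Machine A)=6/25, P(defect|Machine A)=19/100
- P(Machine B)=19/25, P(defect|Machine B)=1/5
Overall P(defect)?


P(B) = Σ P(B|Aᵢ)×P(Aᵢ)
  19/100×6/25 = 57/1250
  1/5×19/25 = 19/125
Sum = 247/1250

P(defect) = 247/1250 ≈ 19.76%


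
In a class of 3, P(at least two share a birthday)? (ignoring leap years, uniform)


P(all different) = Π(365-i)/365 for i=0..2
= 0.991796
P(match) = 1 - 0.991796 = 0.008204

P ≈ 0.0082 ≈ 0.82%


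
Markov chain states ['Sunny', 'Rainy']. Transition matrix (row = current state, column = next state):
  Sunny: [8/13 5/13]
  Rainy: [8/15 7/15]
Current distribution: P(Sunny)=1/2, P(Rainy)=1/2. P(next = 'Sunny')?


P(next=Sunny) = Σᵢ P(now=i)×P(i→Sunny)
= 1/2×8/13 + 1/2×8/15
= 4/13 + 4/15 = 112/195

P = 112/195 ≈ 0.5744


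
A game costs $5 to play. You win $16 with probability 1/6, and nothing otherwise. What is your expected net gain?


E[gain] = (16-5)×1/6 + (-5)×5/6
= 11/6 - 25/6 = -7/3

Expected net gain = $-7/3 ≈ $-2.33


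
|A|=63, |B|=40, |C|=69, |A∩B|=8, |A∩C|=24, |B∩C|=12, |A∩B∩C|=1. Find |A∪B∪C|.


|A∪B∪C| = 63+40+69-8-24-12+1 = 129

|A∪B∪C| = 129


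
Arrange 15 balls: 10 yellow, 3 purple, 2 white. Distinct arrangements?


15!/(10!×3!×2!) = 30030

30030


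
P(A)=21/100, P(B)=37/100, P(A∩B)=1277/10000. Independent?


P(A)×P(B) = 777/10000
P(A∩B) = 1277/10000
Not equal → NOT independent

No, not independent


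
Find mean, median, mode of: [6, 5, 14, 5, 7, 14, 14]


Sorted: [5, 5, 6, 7, 14, 14, 14]
Mean = 65/7
Median = 7
Freq: {6: 1, 5: 2, 14: 3, 7: 1}
Mode: [14]

Mean=65/7, Median=7, Mode=14
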